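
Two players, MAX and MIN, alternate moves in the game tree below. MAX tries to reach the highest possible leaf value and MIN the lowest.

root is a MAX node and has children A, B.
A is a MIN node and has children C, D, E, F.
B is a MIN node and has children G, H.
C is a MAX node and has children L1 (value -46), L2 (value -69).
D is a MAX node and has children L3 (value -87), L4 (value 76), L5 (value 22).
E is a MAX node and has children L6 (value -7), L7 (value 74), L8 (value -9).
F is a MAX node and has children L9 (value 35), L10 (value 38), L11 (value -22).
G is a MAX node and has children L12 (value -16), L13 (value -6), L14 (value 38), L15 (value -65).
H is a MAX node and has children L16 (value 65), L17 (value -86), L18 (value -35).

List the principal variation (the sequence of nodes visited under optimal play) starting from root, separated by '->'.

C (MAX): max(-46, -69) = -46
D (MAX): max(-87, 76, 22) = 76
E (MAX): max(-7, 74, -9) = 74
F (MAX): max(35, 38, -22) = 38
A (MIN): min(-46, 76, 74, 38) = -46
G (MAX): max(-16, -6, 38, -65) = 38
H (MAX): max(65, -86, -35) = 65
B (MIN): min(38, 65) = 38
root (MAX): max(-46, 38) = 38
At root, MAX picks B (highest: 38).
At B, MIN picks G (lowest: 38).
At G, MAX picks L14 (highest: 38).
Terminal value 38.

root -> B -> G -> L14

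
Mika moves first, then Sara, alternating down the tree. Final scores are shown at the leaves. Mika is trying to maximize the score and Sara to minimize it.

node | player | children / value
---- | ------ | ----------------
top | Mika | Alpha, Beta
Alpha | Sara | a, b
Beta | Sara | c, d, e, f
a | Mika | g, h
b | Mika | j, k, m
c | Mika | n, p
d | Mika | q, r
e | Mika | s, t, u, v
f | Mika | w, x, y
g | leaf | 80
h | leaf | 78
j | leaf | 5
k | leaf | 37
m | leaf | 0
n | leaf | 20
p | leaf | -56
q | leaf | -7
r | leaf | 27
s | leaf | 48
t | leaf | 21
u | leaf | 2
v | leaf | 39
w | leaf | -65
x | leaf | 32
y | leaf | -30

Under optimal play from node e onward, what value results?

48

e (Mika): max(48, 21, 2, 39) = 48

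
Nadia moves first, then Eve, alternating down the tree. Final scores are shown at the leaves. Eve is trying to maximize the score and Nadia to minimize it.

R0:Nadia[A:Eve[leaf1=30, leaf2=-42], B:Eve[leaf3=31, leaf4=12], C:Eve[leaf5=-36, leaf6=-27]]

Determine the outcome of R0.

A (Eve): max(30, -42) = 30
B (Eve): max(31, 12) = 31
C (Eve): max(-36, -27) = -27
R0 (Nadia): min(30, 31, -27) = -27

-27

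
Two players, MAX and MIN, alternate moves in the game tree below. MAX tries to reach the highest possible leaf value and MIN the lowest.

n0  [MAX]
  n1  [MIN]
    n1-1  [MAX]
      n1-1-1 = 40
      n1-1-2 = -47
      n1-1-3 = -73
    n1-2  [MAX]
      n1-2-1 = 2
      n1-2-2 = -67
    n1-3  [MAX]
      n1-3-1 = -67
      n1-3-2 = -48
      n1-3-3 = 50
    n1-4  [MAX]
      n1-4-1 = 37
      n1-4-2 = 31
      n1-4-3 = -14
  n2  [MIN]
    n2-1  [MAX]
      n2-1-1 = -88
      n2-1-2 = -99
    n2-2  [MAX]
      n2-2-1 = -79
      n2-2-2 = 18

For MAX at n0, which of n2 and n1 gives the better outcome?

n1

n2-1 (MAX): max(-88, -99) = -88
n2-2 (MAX): max(-79, 18) = 18
n2 (MIN): min(-88, 18) = -88
n1-1 (MAX): max(40, -47, -73) = 40
n1-2 (MAX): max(2, -67) = 2
n1-3 (MAX): max(-67, -48, 50) = 50
n1-4 (MAX): max(37, 31, -14) = 37
n1 (MIN): min(40, 2, 50, 37) = 2
MAX prefers the higher value; n2=-88, n1=2. n1 is better since 2 > -88.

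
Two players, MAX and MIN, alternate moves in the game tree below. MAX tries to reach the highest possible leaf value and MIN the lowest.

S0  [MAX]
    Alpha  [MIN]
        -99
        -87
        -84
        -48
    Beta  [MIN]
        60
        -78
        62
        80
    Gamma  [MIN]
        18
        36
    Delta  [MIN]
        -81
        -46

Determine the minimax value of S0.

Alpha (MIN): min(-99, -87, -84, -48) = -99
Beta (MIN): min(60, -78, 62, 80) = -78
Gamma (MIN): min(18, 36) = 18
Delta (MIN): min(-81, -46) = -81
S0 (MAX): max(-99, -78, 18, -81) = 18

18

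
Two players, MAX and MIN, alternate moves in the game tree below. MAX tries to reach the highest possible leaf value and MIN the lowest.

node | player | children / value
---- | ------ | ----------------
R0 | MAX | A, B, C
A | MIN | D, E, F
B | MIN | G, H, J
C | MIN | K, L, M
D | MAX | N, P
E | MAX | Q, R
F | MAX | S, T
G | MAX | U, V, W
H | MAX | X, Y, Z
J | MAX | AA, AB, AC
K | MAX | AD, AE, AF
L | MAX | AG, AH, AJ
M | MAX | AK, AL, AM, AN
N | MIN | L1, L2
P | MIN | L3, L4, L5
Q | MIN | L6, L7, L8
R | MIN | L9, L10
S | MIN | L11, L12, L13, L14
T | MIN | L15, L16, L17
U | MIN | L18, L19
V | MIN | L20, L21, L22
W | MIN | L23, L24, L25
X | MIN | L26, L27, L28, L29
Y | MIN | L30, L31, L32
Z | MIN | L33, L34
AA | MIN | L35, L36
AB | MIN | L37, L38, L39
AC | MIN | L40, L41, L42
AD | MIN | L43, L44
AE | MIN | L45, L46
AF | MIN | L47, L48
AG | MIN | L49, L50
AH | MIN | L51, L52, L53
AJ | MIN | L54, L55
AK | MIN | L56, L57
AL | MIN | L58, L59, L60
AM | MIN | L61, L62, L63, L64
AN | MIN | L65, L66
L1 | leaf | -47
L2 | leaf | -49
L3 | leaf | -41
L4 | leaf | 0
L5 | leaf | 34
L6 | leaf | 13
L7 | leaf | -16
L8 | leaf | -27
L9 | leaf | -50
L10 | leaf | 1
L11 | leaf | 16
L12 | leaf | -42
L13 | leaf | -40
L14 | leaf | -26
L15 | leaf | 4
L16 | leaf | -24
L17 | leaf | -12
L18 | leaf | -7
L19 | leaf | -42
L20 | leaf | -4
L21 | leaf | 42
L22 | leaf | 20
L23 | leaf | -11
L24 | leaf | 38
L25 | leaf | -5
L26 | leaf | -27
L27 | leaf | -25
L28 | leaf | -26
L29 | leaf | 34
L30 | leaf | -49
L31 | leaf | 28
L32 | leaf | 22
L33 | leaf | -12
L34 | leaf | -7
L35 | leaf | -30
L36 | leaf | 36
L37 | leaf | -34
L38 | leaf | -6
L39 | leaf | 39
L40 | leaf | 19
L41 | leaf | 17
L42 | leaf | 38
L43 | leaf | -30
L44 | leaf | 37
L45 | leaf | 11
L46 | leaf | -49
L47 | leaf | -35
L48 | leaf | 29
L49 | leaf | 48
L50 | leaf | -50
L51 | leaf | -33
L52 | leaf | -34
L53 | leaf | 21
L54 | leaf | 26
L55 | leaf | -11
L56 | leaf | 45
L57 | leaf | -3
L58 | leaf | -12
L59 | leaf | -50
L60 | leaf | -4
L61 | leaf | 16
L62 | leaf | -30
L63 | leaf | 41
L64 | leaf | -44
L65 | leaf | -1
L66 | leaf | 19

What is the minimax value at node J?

AA (MIN): min(-30, 36) = -30
AB (MIN): min(-34, -6, 39) = -34
AC (MIN): min(19, 17, 38) = 17
J (MAX): max(-30, -34, 17) = 17

17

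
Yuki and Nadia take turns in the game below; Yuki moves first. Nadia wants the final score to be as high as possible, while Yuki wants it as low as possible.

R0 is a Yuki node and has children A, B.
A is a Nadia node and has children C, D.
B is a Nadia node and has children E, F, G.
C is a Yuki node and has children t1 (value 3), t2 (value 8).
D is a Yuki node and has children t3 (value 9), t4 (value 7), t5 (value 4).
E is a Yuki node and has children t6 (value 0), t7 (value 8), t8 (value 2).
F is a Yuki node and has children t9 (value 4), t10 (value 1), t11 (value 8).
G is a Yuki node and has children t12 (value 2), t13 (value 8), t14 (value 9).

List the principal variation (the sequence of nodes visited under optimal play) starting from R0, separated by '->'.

C (Yuki): min(3, 8) = 3
D (Yuki): min(9, 7, 4) = 4
A (Nadia): max(3, 4) = 4
E (Yuki): min(0, 8, 2) = 0
F (Yuki): min(4, 1, 8) = 1
G (Yuki): min(2, 8, 9) = 2
B (Nadia): max(0, 1, 2) = 2
R0 (Yuki): min(4, 2) = 2
At R0, Yuki picks B (lowest: 2).
At B, Nadia picks G (highest: 2).
At G, Yuki picks t12 (lowest: 2).
Terminal value 2.

R0 -> B -> G -> t12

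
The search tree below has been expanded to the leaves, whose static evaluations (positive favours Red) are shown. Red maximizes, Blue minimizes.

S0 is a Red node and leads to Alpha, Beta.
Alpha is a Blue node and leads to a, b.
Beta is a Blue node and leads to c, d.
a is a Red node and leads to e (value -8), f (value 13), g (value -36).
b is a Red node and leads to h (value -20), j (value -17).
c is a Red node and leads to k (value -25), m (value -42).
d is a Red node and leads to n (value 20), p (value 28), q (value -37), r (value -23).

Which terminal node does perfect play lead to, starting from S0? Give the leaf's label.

j

a (Red): max(-8, 13, -36) = 13
b (Red): max(-20, -17) = -17
Alpha (Blue): min(13, -17) = -17
c (Red): max(-25, -42) = -25
d (Red): max(20, 28, -37, -23) = 28
Beta (Blue): min(-25, 28) = -25
S0 (Red): max(-17, -25) = -17
At S0, Red picks Alpha (highest: -17).
At Alpha, Blue picks b (lowest: -17).
At b, Red picks j (highest: -17).
Terminal value -17.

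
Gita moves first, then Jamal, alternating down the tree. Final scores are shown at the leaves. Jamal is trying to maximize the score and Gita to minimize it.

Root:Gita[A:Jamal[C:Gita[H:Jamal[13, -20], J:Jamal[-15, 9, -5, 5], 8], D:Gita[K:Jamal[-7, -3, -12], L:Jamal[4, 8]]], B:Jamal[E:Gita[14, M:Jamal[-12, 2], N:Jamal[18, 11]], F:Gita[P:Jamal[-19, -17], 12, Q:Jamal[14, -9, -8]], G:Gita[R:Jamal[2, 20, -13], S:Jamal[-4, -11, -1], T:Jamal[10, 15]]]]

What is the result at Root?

H (Jamal): max(13, -20) = 13
J (Jamal): max(-15, 9, -5, 5) = 9
C (Gita): min(13, 9, 8) = 8
K (Jamal): max(-7, -3, -12) = -3
L (Jamal): max(4, 8) = 8
D (Gita): min(-3, 8) = -3
A (Jamal): max(8, -3) = 8
M (Jamal): max(-12, 2) = 2
N (Jamal): max(18, 11) = 18
E (Gita): min(14, 2, 18) = 2
P (Jamal): max(-19, -17) = -17
Q (Jamal): max(14, -9, -8) = 14
F (Gita): min(-17, 12, 14) = -17
R (Jamal): max(2, 20, -13) = 20
S (Jamal): max(-4, -11, -1) = -1
T (Jamal): max(10, 15) = 15
G (Gita): min(20, -1, 15) = -1
B (Jamal): max(2, -17, -1) = 2
Root (Gita): min(8, 2) = 2

2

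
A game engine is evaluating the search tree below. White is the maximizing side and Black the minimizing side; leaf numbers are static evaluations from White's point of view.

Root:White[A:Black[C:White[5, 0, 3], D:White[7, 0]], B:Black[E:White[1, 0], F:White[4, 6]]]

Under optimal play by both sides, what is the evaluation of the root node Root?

C (White): max(5, 0, 3) = 5
D (White): max(7, 0) = 7
A (Black): min(5, 7) = 5
E (White): max(1, 0) = 1
F (White): max(4, 6) = 6
B (Black): min(1, 6) = 1
Root (White): max(5, 1) = 5

5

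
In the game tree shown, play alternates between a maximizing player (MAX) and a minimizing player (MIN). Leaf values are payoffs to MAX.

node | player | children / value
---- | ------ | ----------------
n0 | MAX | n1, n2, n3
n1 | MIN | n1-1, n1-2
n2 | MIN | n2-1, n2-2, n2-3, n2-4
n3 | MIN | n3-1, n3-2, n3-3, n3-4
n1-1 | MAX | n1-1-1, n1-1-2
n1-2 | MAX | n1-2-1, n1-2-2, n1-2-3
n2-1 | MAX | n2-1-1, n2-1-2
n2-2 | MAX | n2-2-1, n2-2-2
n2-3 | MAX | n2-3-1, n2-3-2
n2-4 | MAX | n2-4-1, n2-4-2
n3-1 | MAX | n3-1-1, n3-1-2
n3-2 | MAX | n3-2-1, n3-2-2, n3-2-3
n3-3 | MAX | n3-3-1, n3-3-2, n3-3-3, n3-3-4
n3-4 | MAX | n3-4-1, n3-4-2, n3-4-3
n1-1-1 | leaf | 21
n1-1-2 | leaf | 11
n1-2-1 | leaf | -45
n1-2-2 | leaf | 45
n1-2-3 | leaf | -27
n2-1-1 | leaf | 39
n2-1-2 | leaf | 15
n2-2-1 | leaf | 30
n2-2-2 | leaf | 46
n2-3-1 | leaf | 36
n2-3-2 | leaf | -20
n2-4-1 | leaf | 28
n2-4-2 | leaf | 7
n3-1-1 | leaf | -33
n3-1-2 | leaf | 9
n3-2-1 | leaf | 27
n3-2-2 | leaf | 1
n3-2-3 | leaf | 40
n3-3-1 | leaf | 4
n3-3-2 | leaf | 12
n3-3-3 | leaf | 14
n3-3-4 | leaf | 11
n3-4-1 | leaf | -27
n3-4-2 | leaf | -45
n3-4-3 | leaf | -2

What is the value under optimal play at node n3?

-2

n3-1 (MAX): max(-33, 9) = 9
n3-2 (MAX): max(27, 1, 40) = 40
n3-3 (MAX): max(4, 12, 14, 11) = 14
n3-4 (MAX): max(-27, -45, -2) = -2
n3 (MIN): min(9, 40, 14, -2) = -2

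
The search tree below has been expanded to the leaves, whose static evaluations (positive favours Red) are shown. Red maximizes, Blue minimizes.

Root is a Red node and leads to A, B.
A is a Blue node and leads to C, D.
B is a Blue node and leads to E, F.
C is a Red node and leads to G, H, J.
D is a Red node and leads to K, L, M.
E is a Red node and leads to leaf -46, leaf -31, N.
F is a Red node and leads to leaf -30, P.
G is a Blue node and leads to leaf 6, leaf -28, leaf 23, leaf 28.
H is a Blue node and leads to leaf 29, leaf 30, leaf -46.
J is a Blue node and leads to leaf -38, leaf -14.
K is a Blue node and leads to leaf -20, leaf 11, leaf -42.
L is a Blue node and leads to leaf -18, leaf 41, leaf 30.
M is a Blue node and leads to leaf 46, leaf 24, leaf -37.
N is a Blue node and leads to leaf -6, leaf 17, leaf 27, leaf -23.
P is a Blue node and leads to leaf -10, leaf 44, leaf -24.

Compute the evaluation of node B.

-24

N (Blue): min(-6, 17, 27, -23) = -23
E (Red): max(-46, -31, -23) = -23
P (Blue): min(-10, 44, -24) = -24
F (Red): max(-30, -24) = -24
B (Blue): min(-23, -24) = -24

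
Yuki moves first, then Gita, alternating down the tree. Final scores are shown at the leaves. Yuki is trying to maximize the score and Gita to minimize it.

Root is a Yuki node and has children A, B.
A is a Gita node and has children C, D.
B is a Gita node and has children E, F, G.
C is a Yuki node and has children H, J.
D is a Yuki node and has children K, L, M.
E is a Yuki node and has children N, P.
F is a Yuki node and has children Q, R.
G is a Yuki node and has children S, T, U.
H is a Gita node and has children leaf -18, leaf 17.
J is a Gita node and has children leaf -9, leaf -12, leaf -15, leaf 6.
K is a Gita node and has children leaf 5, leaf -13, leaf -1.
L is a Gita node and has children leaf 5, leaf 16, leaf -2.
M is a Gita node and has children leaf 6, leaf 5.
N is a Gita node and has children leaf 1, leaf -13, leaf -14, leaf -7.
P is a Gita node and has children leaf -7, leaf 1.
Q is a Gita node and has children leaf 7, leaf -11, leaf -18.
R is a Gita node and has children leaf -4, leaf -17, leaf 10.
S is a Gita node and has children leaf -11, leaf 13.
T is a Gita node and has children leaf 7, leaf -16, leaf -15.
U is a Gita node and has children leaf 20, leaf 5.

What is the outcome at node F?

Q (Gita): min(7, -11, -18) = -18
R (Gita): min(-4, -17, 10) = -17
F (Yuki): max(-18, -17) = -17

-17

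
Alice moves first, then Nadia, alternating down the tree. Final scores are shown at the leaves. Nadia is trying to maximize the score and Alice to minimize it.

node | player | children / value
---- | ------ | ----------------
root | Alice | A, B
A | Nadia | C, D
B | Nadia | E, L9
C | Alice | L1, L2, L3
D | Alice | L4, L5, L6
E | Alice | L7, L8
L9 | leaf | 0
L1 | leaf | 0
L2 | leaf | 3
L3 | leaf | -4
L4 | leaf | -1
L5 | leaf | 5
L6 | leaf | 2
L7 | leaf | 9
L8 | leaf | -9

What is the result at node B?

0

E (Alice): min(9, -9) = -9
B (Nadia): max(-9, 0) = 0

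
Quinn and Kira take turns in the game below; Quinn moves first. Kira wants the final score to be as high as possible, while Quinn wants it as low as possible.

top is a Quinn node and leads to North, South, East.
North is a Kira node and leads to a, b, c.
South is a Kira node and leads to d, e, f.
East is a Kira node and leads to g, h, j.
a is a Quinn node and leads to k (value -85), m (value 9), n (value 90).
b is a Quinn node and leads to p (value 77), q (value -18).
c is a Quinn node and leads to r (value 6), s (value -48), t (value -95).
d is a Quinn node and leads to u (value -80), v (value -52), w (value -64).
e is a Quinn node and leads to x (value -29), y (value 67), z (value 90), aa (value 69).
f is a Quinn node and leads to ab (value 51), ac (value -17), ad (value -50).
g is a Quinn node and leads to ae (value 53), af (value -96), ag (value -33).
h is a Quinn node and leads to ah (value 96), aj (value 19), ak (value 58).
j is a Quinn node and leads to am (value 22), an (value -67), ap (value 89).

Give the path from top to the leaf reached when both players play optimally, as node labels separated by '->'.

a (Quinn): min(-85, 9, 90) = -85
b (Quinn): min(77, -18) = -18
c (Quinn): min(6, -48, -95) = -95
North (Kira): max(-85, -18, -95) = -18
d (Quinn): min(-80, -52, -64) = -80
e (Quinn): min(-29, 67, 90, 69) = -29
f (Quinn): min(51, -17, -50) = -50
South (Kira): max(-80, -29, -50) = -29
g (Quinn): min(53, -96, -33) = -96
h (Quinn): min(96, 19, 58) = 19
j (Quinn): min(22, -67, 89) = -67
East (Kira): max(-96, 19, -67) = 19
top (Quinn): min(-18, -29, 19) = -29
At top, Quinn picks South (lowest: -29).
At South, Kira picks e (highest: -29).
At e, Quinn picks x (lowest: -29).
Terminal value -29.

top -> South -> e -> x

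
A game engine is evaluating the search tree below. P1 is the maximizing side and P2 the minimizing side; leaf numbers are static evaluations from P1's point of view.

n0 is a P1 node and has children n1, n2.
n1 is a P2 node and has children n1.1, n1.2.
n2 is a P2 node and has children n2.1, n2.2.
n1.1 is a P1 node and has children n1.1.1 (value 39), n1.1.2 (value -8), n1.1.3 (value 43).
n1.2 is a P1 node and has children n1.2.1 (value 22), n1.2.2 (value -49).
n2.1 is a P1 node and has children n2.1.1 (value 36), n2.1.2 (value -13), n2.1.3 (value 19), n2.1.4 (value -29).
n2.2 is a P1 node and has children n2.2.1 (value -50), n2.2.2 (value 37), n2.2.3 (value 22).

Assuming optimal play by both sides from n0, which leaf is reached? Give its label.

n2.1.1

n1.1 (P1): max(39, -8, 43) = 43
n1.2 (P1): max(22, -49) = 22
n1 (P2): min(43, 22) = 22
n2.1 (P1): max(36, -13, 19, -29) = 36
n2.2 (P1): max(-50, 37, 22) = 37
n2 (P2): min(36, 37) = 36
n0 (P1): max(22, 36) = 36
At n0, P1 picks n2 (highest: 36).
At n2, P2 picks n2.1 (lowest: 36).
At n2.1, P1 picks n2.1.1 (highest: 36).
Terminal value 36.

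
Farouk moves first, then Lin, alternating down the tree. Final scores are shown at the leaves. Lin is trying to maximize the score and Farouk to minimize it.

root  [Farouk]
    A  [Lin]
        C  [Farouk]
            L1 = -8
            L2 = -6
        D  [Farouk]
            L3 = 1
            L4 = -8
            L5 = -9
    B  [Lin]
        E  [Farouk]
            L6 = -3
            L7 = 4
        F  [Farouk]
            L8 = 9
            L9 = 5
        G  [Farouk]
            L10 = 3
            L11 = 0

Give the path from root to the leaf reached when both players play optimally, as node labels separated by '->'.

C (Farouk): min(-8, -6) = -8
D (Farouk): min(1, -8, -9) = -9
A (Lin): max(-8, -9) = -8
E (Farouk): min(-3, 4) = -3
F (Farouk): min(9, 5) = 5
G (Farouk): min(3, 0) = 0
B (Lin): max(-3, 5, 0) = 5
root (Farouk): min(-8, 5) = -8
At root, Farouk picks A (lowest: -8).
At A, Lin picks C (highest: -8).
At C, Farouk picks L1 (lowest: -8).
Terminal value -8.

root -> A -> C -> L1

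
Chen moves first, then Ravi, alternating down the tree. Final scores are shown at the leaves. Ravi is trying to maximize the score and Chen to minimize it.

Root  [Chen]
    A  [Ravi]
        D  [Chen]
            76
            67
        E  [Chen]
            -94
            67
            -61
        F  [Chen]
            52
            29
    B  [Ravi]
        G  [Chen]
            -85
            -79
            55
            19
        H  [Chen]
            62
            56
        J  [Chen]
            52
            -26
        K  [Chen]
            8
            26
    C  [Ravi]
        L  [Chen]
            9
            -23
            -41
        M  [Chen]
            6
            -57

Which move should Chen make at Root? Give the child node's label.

C

D (Chen): min(76, 67) = 67
E (Chen): min(-94, 67, -61) = -94
F (Chen): min(52, 29) = 29
A (Ravi): max(67, -94, 29) = 67
G (Chen): min(-85, -79, 55, 19) = -85
H (Chen): min(62, 56) = 56
J (Chen): min(52, -26) = -26
K (Chen): min(8, 26) = 8
B (Ravi): max(-85, 56, -26, 8) = 56
L (Chen): min(9, -23, -41) = -41
M (Chen): min(6, -57) = -57
C (Ravi): max(-41, -57) = -41
Root (Chen): min(67, 56, -41) = -41
Chen at Root wants the lowest of {A=67, B=56, C=-41}, so chooses C.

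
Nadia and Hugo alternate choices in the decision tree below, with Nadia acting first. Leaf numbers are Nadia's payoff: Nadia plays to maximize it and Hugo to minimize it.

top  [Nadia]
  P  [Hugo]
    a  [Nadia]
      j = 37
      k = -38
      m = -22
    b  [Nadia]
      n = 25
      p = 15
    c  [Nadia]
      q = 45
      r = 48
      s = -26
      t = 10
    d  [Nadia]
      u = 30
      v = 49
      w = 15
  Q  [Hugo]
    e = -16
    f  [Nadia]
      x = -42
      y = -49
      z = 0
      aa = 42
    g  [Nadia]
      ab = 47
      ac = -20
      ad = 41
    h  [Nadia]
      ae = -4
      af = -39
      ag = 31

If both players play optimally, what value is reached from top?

a (Nadia): max(37, -38, -22) = 37
b (Nadia): max(25, 15) = 25
c (Nadia): max(45, 48, -26, 10) = 48
d (Nadia): max(30, 49, 15) = 49
P (Hugo): min(37, 25, 48, 49) = 25
f (Nadia): max(-42, -49, 0, 42) = 42
g (Nadia): max(47, -20, 41) = 47
h (Nadia): max(-4, -39, 31) = 31
Q (Hugo): min(-16, 42, 47, 31) = -16
top (Nadia): max(25, -16) = 25

25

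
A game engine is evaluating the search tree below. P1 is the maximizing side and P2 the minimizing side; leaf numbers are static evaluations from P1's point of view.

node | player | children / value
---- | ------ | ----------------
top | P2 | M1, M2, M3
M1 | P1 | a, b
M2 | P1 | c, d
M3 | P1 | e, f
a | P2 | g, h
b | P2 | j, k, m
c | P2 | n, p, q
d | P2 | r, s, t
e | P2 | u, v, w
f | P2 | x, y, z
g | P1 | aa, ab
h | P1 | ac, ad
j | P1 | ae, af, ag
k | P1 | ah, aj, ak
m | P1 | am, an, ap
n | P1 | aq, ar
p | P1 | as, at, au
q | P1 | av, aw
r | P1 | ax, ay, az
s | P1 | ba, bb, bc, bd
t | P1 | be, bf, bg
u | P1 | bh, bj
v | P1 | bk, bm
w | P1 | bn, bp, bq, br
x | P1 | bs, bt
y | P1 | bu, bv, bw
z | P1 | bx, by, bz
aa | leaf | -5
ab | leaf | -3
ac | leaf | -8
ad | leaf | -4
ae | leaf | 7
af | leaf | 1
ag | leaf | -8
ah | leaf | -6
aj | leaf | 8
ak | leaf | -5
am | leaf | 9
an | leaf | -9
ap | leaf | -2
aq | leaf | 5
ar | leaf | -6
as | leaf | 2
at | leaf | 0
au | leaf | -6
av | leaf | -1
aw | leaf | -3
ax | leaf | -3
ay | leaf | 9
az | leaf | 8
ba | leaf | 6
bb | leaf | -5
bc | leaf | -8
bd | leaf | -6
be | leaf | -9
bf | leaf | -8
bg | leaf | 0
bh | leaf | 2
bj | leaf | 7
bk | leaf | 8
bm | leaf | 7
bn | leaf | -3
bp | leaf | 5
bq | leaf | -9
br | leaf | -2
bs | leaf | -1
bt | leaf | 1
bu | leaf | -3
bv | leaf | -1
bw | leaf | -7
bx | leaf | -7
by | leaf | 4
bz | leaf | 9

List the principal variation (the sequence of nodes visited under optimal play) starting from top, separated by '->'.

top -> M2 -> d -> t -> bg

g (P1): max(-5, -3) = -3
h (P1): max(-8, -4) = -4
a (P2): min(-3, -4) = -4
j (P1): max(7, 1, -8) = 7
k (P1): max(-6, 8, -5) = 8
m (P1): max(9, -9, -2) = 9
b (P2): min(7, 8, 9) = 7
M1 (P1): max(-4, 7) = 7
n (P1): max(5, -6) = 5
p (P1): max(2, 0, -6) = 2
q (P1): max(-1, -3) = -1
c (P2): min(5, 2, -1) = -1
r (P1): max(-3, 9, 8) = 9
s (P1): max(6, -5, -8, -6) = 6
t (P1): max(-9, -8, 0) = 0
d (P2): min(9, 6, 0) = 0
M2 (P1): max(-1, 0) = 0
u (P1): max(2, 7) = 7
v (P1): max(8, 7) = 8
w (P1): max(-3, 5, -9, -2) = 5
e (P2): min(7, 8, 5) = 5
x (P1): max(-1, 1) = 1
y (P1): max(-3, -1, -7) = -1
z (P1): max(-7, 4, 9) = 9
f (P2): min(1, -1, 9) = -1
M3 (P1): max(5, -1) = 5
top (P2): min(7, 0, 5) = 0
At top, P2 picks M2 (lowest: 0).
At M2, P1 picks d (highest: 0).
At d, P2 picks t (lowest: 0).
At t, P1 picks bg (highest: 0).
Terminal value 0.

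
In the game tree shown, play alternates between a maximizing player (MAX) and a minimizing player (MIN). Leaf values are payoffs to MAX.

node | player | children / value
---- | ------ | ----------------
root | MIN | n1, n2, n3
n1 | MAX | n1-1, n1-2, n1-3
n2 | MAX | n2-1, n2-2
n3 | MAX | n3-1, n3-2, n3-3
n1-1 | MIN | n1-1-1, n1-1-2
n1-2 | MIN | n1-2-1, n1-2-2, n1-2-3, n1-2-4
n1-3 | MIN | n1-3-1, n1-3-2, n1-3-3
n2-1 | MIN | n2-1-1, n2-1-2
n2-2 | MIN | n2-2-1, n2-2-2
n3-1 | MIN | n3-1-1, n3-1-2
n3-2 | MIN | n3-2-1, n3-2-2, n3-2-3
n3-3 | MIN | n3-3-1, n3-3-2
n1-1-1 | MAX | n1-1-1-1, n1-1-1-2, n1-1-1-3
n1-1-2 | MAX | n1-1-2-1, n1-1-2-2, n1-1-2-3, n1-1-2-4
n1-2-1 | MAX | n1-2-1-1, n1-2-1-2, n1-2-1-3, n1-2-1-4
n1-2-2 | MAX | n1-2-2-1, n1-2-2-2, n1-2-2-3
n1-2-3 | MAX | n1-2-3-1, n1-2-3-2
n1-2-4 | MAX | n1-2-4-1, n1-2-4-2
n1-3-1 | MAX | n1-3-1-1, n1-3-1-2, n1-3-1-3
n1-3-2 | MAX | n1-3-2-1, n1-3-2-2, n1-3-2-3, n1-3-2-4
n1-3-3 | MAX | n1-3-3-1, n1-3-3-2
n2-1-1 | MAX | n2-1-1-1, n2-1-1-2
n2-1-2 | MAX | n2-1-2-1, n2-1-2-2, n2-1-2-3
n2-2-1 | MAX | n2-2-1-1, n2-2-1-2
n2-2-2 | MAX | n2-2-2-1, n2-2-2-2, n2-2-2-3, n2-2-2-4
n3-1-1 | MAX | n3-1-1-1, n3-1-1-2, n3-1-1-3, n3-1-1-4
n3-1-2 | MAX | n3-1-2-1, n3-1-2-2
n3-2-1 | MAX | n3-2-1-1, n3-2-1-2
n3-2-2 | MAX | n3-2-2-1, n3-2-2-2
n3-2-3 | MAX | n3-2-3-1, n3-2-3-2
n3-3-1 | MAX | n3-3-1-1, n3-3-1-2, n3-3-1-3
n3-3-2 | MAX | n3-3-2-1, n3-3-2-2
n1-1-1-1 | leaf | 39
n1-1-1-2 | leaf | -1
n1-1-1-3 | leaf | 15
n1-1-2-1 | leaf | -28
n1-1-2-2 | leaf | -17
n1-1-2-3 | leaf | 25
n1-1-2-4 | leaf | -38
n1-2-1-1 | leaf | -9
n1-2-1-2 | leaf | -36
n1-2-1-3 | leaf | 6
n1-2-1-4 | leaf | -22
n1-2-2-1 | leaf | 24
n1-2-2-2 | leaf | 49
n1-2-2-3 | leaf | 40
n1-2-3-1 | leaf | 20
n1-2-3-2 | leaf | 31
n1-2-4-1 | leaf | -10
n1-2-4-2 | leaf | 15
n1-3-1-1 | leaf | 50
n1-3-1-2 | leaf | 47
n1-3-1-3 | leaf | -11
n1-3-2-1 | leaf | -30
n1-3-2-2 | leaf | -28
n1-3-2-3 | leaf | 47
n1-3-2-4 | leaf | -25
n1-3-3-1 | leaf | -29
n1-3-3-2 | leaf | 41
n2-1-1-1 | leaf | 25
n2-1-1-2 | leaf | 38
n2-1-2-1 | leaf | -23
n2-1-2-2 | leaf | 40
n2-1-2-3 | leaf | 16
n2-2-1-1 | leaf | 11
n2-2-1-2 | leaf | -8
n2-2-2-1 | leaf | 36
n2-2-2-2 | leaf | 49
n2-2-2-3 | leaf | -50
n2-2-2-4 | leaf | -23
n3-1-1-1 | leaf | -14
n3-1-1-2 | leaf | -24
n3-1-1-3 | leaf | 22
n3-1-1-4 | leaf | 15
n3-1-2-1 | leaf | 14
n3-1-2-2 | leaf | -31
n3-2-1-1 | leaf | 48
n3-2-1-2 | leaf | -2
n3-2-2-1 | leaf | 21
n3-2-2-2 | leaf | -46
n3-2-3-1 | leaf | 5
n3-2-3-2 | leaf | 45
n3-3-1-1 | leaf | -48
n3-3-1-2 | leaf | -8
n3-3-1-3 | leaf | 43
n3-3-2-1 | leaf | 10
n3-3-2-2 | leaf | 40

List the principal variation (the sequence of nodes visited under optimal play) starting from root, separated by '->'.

root -> n2 -> n2-1 -> n2-1-1 -> n2-1-1-2

n1-1-1 (MAX): max(39, -1, 15) = 39
n1-1-2 (MAX): max(-28, -17, 25, -38) = 25
n1-1 (MIN): min(39, 25) = 25
n1-2-1 (MAX): max(-9, -36, 6, -22) = 6
n1-2-2 (MAX): max(24, 49, 40) = 49
n1-2-3 (MAX): max(20, 31) = 31
n1-2-4 (MAX): max(-10, 15) = 15
n1-2 (MIN): min(6, 49, 31, 15) = 6
n1-3-1 (MAX): max(50, 47, -11) = 50
n1-3-2 (MAX): max(-30, -28, 47, -25) = 47
n1-3-3 (MAX): max(-29, 41) = 41
n1-3 (MIN): min(50, 47, 41) = 41
n1 (MAX): max(25, 6, 41) = 41
n2-1-1 (MAX): max(25, 38) = 38
n2-1-2 (MAX): max(-23, 40, 16) = 40
n2-1 (MIN): min(38, 40) = 38
n2-2-1 (MAX): max(11, -8) = 11
n2-2-2 (MAX): max(36, 49, -50, -23) = 49
n2-2 (MIN): min(11, 49) = 11
n2 (MAX): max(38, 11) = 38
n3-1-1 (MAX): max(-14, -24, 22, 15) = 22
n3-1-2 (MAX): max(14, -31) = 14
n3-1 (MIN): min(22, 14) = 14
n3-2-1 (MAX): max(48, -2) = 48
n3-2-2 (MAX): max(21, -46) = 21
n3-2-3 (MAX): max(5, 45) = 45
n3-2 (MIN): min(48, 21, 45) = 21
n3-3-1 (MAX): max(-48, -8, 43) = 43
n3-3-2 (MAX): max(10, 40) = 40
n3-3 (MIN): min(43, 40) = 40
n3 (MAX): max(14, 21, 40) = 40
root (MIN): min(41, 38, 40) = 38
At root, MIN picks n2 (lowest: 38).
At n2, MAX picks n2-1 (highest: 38).
At n2-1, MIN picks n2-1-1 (lowest: 38).
At n2-1-1, MAX picks n2-1-1-2 (highest: 38).
Terminal value 38.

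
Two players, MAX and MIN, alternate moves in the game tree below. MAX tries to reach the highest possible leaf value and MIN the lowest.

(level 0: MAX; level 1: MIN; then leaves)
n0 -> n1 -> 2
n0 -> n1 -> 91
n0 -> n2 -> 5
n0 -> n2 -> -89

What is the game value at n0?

n1 (MIN): min(2, 91) = 2
n2 (MIN): min(5, -89) = -89
n0 (MAX): max(2, -89) = 2

2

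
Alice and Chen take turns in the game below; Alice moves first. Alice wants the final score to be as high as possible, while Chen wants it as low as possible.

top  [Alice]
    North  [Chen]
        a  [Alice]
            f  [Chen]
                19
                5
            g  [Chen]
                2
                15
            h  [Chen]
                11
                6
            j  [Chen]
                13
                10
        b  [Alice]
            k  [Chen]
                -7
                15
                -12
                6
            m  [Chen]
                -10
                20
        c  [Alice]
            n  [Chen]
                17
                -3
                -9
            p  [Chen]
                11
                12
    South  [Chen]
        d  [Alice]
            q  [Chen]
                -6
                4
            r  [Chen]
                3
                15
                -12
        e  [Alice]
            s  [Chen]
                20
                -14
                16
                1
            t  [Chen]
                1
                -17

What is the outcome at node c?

n (Chen): min(17, -3, -9) = -9
p (Chen): min(11, 12) = 11
c (Alice): max(-9, 11) = 11

11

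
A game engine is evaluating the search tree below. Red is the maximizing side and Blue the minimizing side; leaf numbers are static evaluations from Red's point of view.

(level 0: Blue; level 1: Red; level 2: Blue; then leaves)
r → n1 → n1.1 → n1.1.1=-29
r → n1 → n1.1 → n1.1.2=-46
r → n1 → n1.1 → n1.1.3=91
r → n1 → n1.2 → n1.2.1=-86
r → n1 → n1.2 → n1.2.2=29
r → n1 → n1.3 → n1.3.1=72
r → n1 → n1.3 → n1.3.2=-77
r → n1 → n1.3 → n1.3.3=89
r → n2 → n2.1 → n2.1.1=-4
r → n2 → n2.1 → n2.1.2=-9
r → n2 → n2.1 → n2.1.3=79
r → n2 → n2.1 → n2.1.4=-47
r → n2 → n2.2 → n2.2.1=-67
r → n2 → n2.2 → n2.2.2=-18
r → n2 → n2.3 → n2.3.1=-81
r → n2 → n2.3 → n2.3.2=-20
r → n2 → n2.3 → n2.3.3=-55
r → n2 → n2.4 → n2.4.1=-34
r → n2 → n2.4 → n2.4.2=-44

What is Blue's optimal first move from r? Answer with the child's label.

n1.1 (Blue): min(-29, -46, 91) = -46
n1.2 (Blue): min(-86, 29) = -86
n1.3 (Blue): min(72, -77, 89) = -77
n1 (Red): max(-46, -86, -77) = -46
n2.1 (Blue): min(-4, -9, 79, -47) = -47
n2.2 (Blue): min(-67, -18) = -67
n2.3 (Blue): min(-81, -20, -55) = -81
n2.4 (Blue): min(-34, -44) = -44
n2 (Red): max(-47, -67, -81, -44) = -44
r (Blue): min(-46, -44) = -46
Blue at r wants the lowest of {n1=-46, n2=-44}, so chooses n1.

n1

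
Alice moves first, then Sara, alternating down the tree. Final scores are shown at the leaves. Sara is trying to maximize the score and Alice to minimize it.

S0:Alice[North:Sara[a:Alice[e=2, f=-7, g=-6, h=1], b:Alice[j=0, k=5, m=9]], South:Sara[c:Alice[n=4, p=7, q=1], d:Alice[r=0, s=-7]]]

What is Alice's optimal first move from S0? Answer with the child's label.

North

a (Alice): min(2, -7, -6, 1) = -7
b (Alice): min(0, 5, 9) = 0
North (Sara): max(-7, 0) = 0
c (Alice): min(4, 7, 1) = 1
d (Alice): min(0, -7) = -7
South (Sara): max(1, -7) = 1
S0 (Alice): min(0, 1) = 0
Alice at S0 wants the lowest of {North=0, South=1}, so chooses North.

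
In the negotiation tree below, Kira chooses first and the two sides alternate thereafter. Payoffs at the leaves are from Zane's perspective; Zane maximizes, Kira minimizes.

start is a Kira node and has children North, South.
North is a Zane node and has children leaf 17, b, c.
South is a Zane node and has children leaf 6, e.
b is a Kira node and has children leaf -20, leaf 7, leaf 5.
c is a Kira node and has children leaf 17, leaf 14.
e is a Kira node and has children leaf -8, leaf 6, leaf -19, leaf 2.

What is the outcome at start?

6

b (Kira): min(-20, 7, 5) = -20
c (Kira): min(17, 14) = 14
North (Zane): max(17, -20, 14) = 17
e (Kira): min(-8, 6, -19, 2) = -19
South (Zane): max(6, -19) = 6
start (Kira): min(17, 6) = 6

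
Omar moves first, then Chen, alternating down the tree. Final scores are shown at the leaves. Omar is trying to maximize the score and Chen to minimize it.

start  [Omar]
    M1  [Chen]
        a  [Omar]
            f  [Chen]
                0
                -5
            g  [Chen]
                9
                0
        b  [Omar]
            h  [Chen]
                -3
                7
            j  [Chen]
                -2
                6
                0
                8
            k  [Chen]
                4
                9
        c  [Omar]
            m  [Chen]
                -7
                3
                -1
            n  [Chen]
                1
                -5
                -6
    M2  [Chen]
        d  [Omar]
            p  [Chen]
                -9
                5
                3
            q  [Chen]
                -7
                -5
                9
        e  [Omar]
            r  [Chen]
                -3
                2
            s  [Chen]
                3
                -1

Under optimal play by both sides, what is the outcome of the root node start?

f (Chen): min(0, -5) = -5
g (Chen): min(9, 0) = 0
a (Omar): max(-5, 0) = 0
h (Chen): min(-3, 7) = -3
j (Chen): min(-2, 6, 0, 8) = -2
k (Chen): min(4, 9) = 4
b (Omar): max(-3, -2, 4) = 4
m (Chen): min(-7, 3, -1) = -7
n (Chen): min(1, -5, -6) = -6
c (Omar): max(-7, -6) = -6
M1 (Chen): min(0, 4, -6) = -6
p (Chen): min(-9, 5, 3) = -9
q (Chen): min(-7, -5, 9) = -7
d (Omar): max(-9, -7) = -7
r (Chen): min(-3, 2) = -3
s (Chen): min(3, -1) = -1
e (Omar): max(-3, -1) = -1
M2 (Chen): min(-7, -1) = -7
start (Omar): max(-6, -7) = -6

-6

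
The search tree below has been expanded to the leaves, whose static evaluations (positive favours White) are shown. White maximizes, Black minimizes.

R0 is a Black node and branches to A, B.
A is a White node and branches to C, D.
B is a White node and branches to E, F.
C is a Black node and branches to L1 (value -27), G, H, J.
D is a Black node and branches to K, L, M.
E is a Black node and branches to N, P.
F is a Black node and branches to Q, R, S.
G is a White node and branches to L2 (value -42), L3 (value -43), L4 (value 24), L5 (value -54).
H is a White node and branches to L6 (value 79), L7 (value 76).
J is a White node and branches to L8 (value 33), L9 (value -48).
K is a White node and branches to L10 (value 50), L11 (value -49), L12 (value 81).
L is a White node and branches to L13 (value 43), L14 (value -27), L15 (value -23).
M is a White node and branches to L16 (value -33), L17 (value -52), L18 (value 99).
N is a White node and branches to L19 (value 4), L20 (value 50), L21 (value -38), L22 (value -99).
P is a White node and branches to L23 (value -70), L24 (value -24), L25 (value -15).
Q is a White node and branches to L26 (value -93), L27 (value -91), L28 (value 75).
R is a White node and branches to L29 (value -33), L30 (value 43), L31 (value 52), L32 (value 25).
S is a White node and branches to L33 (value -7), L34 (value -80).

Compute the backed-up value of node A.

43

G (White): max(-42, -43, 24, -54) = 24
H (White): max(79, 76) = 79
J (White): max(33, -48) = 33
C (Black): min(-27, 24, 79, 33) = -27
K (White): max(50, -49, 81) = 81
L (White): max(43, -27, -23) = 43
M (White): max(-33, -52, 99) = 99
D (Black): min(81, 43, 99) = 43
A (White): max(-27, 43) = 43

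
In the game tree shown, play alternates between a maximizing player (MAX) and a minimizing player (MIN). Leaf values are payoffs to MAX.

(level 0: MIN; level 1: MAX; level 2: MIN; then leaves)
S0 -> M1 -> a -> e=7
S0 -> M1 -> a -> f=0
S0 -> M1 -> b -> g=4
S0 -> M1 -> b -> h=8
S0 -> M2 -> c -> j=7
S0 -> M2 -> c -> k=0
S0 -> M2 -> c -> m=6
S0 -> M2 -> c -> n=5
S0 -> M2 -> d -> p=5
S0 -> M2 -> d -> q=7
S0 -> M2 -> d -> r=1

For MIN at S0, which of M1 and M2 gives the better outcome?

a (MIN): min(7, 0) = 0
b (MIN): min(4, 8) = 4
M1 (MAX): max(0, 4) = 4
c (MIN): min(7, 0, 6, 5) = 0
d (MIN): min(5, 7, 1) = 1
M2 (MAX): max(0, 1) = 1
MIN prefers the lower value; M1=4, M2=1. M2 is better since 1 < 4.

M2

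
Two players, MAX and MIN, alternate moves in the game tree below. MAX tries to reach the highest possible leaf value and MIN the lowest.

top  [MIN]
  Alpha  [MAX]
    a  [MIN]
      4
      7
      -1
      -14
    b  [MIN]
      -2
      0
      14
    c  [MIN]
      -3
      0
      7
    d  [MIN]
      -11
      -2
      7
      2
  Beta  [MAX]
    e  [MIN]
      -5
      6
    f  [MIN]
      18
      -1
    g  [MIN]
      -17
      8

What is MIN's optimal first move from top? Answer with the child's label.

a (MIN): min(4, 7, -1, -14) = -14
b (MIN): min(-2, 0, 14) = -2
c (MIN): min(-3, 0, 7) = -3
d (MIN): min(-11, -2, 7, 2) = -11
Alpha (MAX): max(-14, -2, -3, -11) = -2
e (MIN): min(-5, 6) = -5
f (MIN): min(18, -1) = -1
g (MIN): min(-17, 8) = -17
Beta (MAX): max(-5, -1, -17) = -1
top (MIN): min(-2, -1) = -2
MIN at top wants the lowest of {Alpha=-2, Beta=-1}, so chooses Alpha.

Alpha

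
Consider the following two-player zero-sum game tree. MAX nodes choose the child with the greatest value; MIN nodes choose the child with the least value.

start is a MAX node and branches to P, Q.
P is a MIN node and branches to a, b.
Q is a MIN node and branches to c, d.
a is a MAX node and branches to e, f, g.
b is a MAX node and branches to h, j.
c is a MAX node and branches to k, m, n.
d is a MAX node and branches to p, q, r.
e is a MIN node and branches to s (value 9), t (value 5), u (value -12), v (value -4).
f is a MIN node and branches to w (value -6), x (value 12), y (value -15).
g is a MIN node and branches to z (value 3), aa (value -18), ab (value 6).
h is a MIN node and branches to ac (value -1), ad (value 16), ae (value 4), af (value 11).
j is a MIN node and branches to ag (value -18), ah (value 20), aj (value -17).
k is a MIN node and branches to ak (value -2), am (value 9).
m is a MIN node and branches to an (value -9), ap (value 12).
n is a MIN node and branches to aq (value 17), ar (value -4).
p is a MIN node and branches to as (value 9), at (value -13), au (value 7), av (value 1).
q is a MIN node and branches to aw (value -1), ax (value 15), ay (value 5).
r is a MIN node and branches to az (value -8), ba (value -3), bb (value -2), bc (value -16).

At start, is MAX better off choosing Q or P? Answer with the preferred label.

k (MIN): min(-2, 9) = -2
m (MIN): min(-9, 12) = -9
n (MIN): min(17, -4) = -4
c (MAX): max(-2, -9, -4) = -2
p (MIN): min(9, -13, 7, 1) = -13
q (MIN): min(-1, 15, 5) = -1
r (MIN): min(-8, -3, -2, -16) = -16
d (MAX): max(-13, -1, -16) = -1
Q (MIN): min(-2, -1) = -2
e (MIN): min(9, 5, -12, -4) = -12
f (MIN): min(-6, 12, -15) = -15
g (MIN): min(3, -18, 6) = -18
a (MAX): max(-12, -15, -18) = -12
h (MIN): min(-1, 16, 4, 11) = -1
j (MIN): min(-18, 20, -17) = -18
b (MAX): max(-1, -18) = -1
P (MIN): min(-12, -1) = -12
MAX prefers the higher value; Q=-2, P=-12. Q is better since -2 > -12.

Q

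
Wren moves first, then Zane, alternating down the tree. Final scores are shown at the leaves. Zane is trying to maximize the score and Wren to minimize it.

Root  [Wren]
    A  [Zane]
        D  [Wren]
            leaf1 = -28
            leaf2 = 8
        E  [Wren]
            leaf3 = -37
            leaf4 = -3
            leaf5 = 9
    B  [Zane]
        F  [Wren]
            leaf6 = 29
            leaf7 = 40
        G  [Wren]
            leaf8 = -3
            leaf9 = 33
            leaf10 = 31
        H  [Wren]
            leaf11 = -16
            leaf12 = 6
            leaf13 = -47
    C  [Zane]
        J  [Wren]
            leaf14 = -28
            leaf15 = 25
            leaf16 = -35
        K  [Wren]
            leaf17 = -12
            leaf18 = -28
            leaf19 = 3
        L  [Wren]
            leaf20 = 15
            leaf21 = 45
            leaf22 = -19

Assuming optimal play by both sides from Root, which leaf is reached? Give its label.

leaf1

D (Wren): min(-28, 8) = -28
E (Wren): min(-37, -3, 9) = -37
A (Zane): max(-28, -37) = -28
F (Wren): min(29, 40) = 29
G (Wren): min(-3, 33, 31) = -3
H (Wren): min(-16, 6, -47) = -47
B (Zane): max(29, -3, -47) = 29
J (Wren): min(-28, 25, -35) = -35
K (Wren): min(-12, -28, 3) = -28
L (Wren): min(15, 45, -19) = -19
C (Zane): max(-35, -28, -19) = -19
Root (Wren): min(-28, 29, -19) = -28
At Root, Wren picks A (lowest: -28).
At A, Zane picks D (highest: -28).
At D, Wren picks leaf1 (lowest: -28).
Terminal value -28.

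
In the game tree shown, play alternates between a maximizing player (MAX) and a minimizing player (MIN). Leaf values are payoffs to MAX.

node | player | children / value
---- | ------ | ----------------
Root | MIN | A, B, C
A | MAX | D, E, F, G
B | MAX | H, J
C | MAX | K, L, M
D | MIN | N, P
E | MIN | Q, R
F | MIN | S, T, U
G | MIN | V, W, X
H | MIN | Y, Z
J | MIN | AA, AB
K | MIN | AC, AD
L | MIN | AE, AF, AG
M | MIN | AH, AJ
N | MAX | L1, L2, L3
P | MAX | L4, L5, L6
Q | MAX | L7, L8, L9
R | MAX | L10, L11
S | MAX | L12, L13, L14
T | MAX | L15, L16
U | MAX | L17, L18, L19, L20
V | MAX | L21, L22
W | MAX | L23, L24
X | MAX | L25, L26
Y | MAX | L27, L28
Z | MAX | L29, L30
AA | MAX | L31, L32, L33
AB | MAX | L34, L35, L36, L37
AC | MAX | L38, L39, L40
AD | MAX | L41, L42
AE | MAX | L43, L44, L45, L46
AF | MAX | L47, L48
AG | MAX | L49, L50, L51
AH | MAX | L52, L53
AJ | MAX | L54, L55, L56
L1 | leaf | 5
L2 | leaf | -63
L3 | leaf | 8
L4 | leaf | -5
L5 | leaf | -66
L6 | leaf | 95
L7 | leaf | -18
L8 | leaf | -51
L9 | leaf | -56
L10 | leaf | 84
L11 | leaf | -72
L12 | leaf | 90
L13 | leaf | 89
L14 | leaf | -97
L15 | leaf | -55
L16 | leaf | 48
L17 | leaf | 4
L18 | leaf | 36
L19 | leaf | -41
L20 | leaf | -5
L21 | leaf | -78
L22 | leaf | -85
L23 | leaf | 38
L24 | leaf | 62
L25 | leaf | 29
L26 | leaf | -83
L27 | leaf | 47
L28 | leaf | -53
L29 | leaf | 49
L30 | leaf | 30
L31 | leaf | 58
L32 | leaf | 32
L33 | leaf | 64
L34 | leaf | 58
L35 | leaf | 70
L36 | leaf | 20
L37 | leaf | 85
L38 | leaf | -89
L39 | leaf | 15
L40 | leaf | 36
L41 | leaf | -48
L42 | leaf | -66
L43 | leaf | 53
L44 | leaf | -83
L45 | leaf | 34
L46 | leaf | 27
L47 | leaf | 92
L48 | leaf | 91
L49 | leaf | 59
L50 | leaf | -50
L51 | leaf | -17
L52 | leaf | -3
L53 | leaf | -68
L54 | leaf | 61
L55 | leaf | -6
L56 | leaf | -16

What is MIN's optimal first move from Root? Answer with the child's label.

A

N (MAX): max(5, -63, 8) = 8
P (MAX): max(-5, -66, 95) = 95
D (MIN): min(8, 95) = 8
Q (MAX): max(-18, -51, -56) = -18
R (MAX): max(84, -72) = 84
E (MIN): min(-18, 84) = -18
S (MAX): max(90, 89, -97) = 90
T (MAX): max(-55, 48) = 48
U (MAX): max(4, 36, -41, -5) = 36
F (MIN): min(90, 48, 36) = 36
V (MAX): max(-78, -85) = -78
W (MAX): max(38, 62) = 62
X (MAX): max(29, -83) = 29
G (MIN): min(-78, 62, 29) = -78
A (MAX): max(8, -18, 36, -78) = 36
Y (MAX): max(47, -53) = 47
Z (MAX): max(49, 30) = 49
H (MIN): min(47, 49) = 47
AA (MAX): max(58, 32, 64) = 64
AB (MAX): max(58, 70, 20, 85) = 85
J (MIN): min(64, 85) = 64
B (MAX): max(47, 64) = 64
AC (MAX): max(-89, 15, 36) = 36
AD (MAX): max(-48, -66) = -48
K (MIN): min(36, -48) = -48
AE (MAX): max(53, -83, 34, 27) = 53
AF (MAX): max(92, 91) = 92
AG (MAX): max(59, -50, -17) = 59
L (MIN): min(53, 92, 59) = 53
AH (MAX): max(-3, -68) = -3
AJ (MAX): max(61, -6, -16) = 61
M (MIN): min(-3, 61) = -3
C (MAX): max(-48, 53, -3) = 53
Root (MIN): min(36, 64, 53) = 36
MIN at Root wants the lowest of {A=36, B=64, C=53}, so chooses A.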